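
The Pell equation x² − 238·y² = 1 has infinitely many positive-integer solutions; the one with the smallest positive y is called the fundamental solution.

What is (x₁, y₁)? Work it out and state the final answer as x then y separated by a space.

11663 756

[15; 2,2,1,14,1,2,2,30] for √238; ℓ=8 ⇒ convergent index 7
a_0=15:  p_0=15·1+0=15,  q_0=15·0+1=1
…
a_3=1:  p_3=1·77+31=108,  q_3=1·5+2=7
…
a_5=1:  p_5=1·1589+108=1697,  q_5=1·103+7=110
a_6=2:  p_6=2·1697+1589=4983,  q_6=2·110+103=323
a_7=2:  p_7=2·4983+1697=11663,  q_7=2·323+110=756
fundamental: x₁=11663, y₁=756  (since 136025569 − 238·571536 = 1)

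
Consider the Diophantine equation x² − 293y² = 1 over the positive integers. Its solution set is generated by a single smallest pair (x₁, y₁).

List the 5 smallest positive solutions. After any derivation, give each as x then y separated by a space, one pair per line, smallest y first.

√293 → a₀=17, period (8,1,1,8,34); ℓ=5 odd so k=9
a_0=17:  p_0=17·1+0=17,  q_0=17·0+1=1
a_1=8:  p_1=8·17+1=137,  q_1=8·1+0=8
a_2=1:  p_2=1·137+17=154,  q_2=1·8+1=9
a_3=1:  p_3=1·154+137=291,  q_3=1·9+8=17
a_4=8:  p_4=8·291+154=2482,  q_4=8·17+9=145
a_5=34:  p_5=34·2482+291=84679,  q_5=34·145+17=4947
a_6=8:  p_6=8·84679+2482=679914,  q_6=8·4947+145=39721
a_7=1:  p_7=1·679914+84679=764593,  q_7=1·39721+4947=44668
a_8=1:  p_8=1·764593+679914=1444507,  q_8=1·44668+39721=84389
a_9=8:  p_9=8·1444507+764593=12320649,  q_9=8·84389+44668=719780
(x₁, y₁) = (12320649, 719780);  12320649² − 293·719780² = 1 ✓
(12320649+719780√293)^2 = 303596783562401 + 17736313474440√293
(12320649+719780√293)^3 = 7481018815602612315849 + 437045785745090703340√293
(12320649+719780√293)^4 = 184342013978870716056521769601 + 10769375446188914321717060880√293
(12320649+719780√293)^5 = 4542426500373511536803322165613266249 + 265371389643423565052112223737518900√293

12320649 719780
303596783562401 17736313474440
7481018815602612315849 437045785745090703340
184342013978870716056521769601 10769375446188914321717060880
4542426500373511536803322165613266249 265371389643423565052112223737518900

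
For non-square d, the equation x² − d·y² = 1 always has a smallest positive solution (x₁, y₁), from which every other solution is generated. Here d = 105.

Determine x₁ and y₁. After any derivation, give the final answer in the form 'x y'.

d=105: √d = [10; 4,20] (ℓ=2, even), read p_1/q_1
k=0  a_k=10  p_k/q_k = 10/1
k=1  a_k=4  p_k/q_k = 41/4
→ (41, 4).  Check: 41²=1681, 105·4²=1680, difference 1.

41 4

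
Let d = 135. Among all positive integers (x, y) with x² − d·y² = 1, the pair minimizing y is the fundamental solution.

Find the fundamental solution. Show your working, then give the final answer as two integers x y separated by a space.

[11; 1,1,1,1,1,1,1,22] for √135; ℓ=8 ⇒ convergent index 7
k=0  a_k=11  p_k/q_k = 11/1
k=1  a_k=1  p_k/q_k = 12/1
k=2  a_k=1  p_k/q_k = 23/2
k=3  a_k=1  p_k/q_k = 35/3
k=4  a_k=1  p_k/q_k = 58/5
k=5  a_k=1  p_k/q_k = 93/8
k=6  a_k=1  p_k/q_k = 151/13
k=7  a_k=1  p_k/q_k = 244/21
(x₁, y₁) = (244, 21);  244² − 135·21² = 1 ✓

244 21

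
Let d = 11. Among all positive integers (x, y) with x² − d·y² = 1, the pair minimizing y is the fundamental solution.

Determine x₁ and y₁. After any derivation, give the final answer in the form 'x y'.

10 3

√11 = [3; 3,6, …], period ℓ=2 (even) → k=1
step 0: (3, 1)  from 3·(1,0) + (0,1)
step 1: (10, 3)  from 3·(3,1) + (1,0)
→ (10, 3).  Check: 10²=100, 11·3²=99, difference 1.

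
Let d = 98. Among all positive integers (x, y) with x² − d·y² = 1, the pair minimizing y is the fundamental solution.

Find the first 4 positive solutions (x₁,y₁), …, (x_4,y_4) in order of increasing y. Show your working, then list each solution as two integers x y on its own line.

99 10
19601 1980
3880899 392030
768398401 77619960

√98 = [9; 1,8,1,18, …], period ℓ=4 (even) → k=3
a_0=9:  p_0=9·1+0=9,  q_0=9·0+1=1
a_1=1:  p_1=1·9+1=10,  q_1=1·1+0=1
a_2=8:  p_2=8·10+9=89,  q_2=8·1+1=9
a_3=1:  p_3=1·89+10=99,  q_3=1·9+1=10
fundamental: x₁=99, y₁=10  (since 9801 − 98·100 = 1)
(99+10√98)^2 = 19601 + 1980√98
(99+10√98)^3 = 3880899 + 392030√98
(99+10√98)^4 = 768398401 + 77619960√98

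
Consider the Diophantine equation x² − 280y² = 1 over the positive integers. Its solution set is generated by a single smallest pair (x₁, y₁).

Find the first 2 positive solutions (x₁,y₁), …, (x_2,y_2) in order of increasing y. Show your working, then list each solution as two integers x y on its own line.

√280 = [16; 1,2,1,2,1,32, …], period ℓ=6 (even) → k=5
k=0  a_k=16  p_k/q_k = 16/1
k=1  a_k=1  p_k/q_k = 17/1
k=2  a_k=2  p_k/q_k = 50/3
k=3  a_k=1  p_k/q_k = 67/4
k=4  a_k=2  p_k/q_k = 184/11
k=5  a_k=1  p_k/q_k = 251/15
fundamental: x₁=251, y₁=15  (since 63001 − 280·225 = 1)
n=2: (251,15)∘(251,15) = (251·251+280·15·15, 251·15+15·251) = (126001,7530)

251 15
126001 7530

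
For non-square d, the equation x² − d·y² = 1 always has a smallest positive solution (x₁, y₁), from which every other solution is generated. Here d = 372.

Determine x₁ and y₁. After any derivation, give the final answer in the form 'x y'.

12151 630

d=372: √d = [19; 3,2,12,2,3,38] (ℓ=6, even), read p_5/q_5
i=0: a=19 ⇒ p=19, q=1
i=1: a=3 ⇒ p=58, q=3
…
i=3: a=12 ⇒ p=1678, q=87
i=4: a=2 ⇒ p=3491, q=181
i=5: a=3 ⇒ p=12151, q=630
→ (12151, 630).  Check: 12151²=147646801, 372·630²=147646800, difference 1.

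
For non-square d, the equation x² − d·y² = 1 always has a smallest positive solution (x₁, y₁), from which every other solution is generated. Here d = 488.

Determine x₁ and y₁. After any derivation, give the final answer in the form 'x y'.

√488 = [22; 11,44, …], period ℓ=2 (even) → k=1
k=0  a_k=22  p_k/q_k = 22/1
k=1  a_k=11  p_k/q_k = 243/11
fundamental: x₁=243, y₁=11  (since 59049 − 488·121 = 1)

243 11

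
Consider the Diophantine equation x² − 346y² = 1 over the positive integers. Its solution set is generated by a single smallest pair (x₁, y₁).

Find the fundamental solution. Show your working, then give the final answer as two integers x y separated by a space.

[18; 1,1,1,1,36] for √346; ℓ=5 ⇒ convergent index 9
i=0: a=18 ⇒ p=18, q=1
i=1: a=1 ⇒ p=19, q=1
i=2: a=1 ⇒ p=37, q=2
…
i=4: a=1 ⇒ p=93, q=5
i=5: a=36 ⇒ p=3404, q=183
i=6: a=1 ⇒ p=3497, q=188
i=7: a=1 ⇒ p=6901, q=371
i=8: a=1 ⇒ p=10398, q=559
i=9: a=1 ⇒ p=17299, q=930
(x₁, y₁) = (17299, 930);  17299² − 346·930² = 1 ✓

17299 930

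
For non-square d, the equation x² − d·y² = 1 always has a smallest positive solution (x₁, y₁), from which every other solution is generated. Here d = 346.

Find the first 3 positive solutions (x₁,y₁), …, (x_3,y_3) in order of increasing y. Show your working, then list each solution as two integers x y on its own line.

17299 930
598510801 32176140
20707276675699 1113230090790

d=346: √d = [18; 1,1,1,1,36] (ℓ=5, odd), read p_9/q_9
step 0: (18, 1)  from 18·(1,0) + (0,1)
…
step 4: (93, 5)  from 1·(56,3) + (37,2)
…
step 6: (3497, 188)  from 1·(3404,183) + (93,5)
…
step 8: (10398, 559)  from 1·(6901,371) + (3497,188)
step 9: (17299, 930)  from 1·(10398,559) + (6901,371)
(x₁, y₁) = (17299, 930);  17299² − 346·930² = 1 ✓
(17299+930√346)^2 = 598510801 + 32176140√346
(17299+930√346)^3 = 20707276675699 + 1113230090790√346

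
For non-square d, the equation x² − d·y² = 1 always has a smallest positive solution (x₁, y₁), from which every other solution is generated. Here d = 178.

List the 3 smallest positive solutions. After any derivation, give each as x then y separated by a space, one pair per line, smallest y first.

1601 120
5126401 384240
16414734401 1230336360

d=178: √d = [13; 2,1,12,1,2,26] (ℓ=6, even), read p_5/q_5
step 0: (13, 1)  from 13·(1,0) + (0,1)
step 1: (27, 2)  from 2·(13,1) + (1,0)
step 2: (40, 3)  from 1·(27,2) + (13,1)
…
step 4: (547, 41)  from 1·(507,38) + (40,3)
step 5: (1601, 120)  from 2·(547,41) + (507,38)
fundamental: x₁=1601, y₁=120  (since 2563201 − 178·14400 = 1)
k=2:  x_2 = 1601·1601+178·120·120 = 5126401,  y_2 = 1601·120+120·1601 = 384240
k=3:  x_3 = 1601·5126401+178·120·384240 = 16414734401,  y_3 = 1601·384240+120·5126401 = 1230336360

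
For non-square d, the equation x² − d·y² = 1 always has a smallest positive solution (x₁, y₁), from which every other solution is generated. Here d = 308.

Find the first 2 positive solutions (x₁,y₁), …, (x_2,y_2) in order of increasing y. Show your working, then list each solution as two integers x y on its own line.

√308 → a₀=17, period (1,1,4,1,1,34); ℓ=6 even so k=5
step 0: (17, 1)  from 17·(1,0) + (0,1)
step 1: (18, 1)  from 1·(17,1) + (1,0)
…
step 3: (158, 9)  from 4·(35,2) + (18,1)
step 4: (193, 11)  from 1·(158,9) + (35,2)
step 5: (351, 20)  from 1·(193,11) + (158,9)
(x₁, y₁) = (351, 20);  351² − 308·20² = 1 ✓
k=2:  x_2 = 351·351+308·20·20 = 246401,  y_2 = 351·20+20·351 = 14040

351 20
246401 14040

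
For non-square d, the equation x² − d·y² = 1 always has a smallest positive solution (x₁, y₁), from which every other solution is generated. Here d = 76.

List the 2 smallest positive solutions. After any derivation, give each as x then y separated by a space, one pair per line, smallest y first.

[8; 1,2,1,1,5,4,5,1,1,2,1,16] for √76; ℓ=12 ⇒ convergent index 11
a_0=8:  p_0=8·1+0=8,  q_0=8·0+1=1
…
a_2=2:  p_2=2·9+8=26,  q_2=2·1+1=3
a_3=1:  p_3=1·26+9=35,  q_3=1·3+1=4
a_4=1:  p_4=1·35+26=61,  q_4=1·4+3=7
a_5=5:  p_5=5·61+35=340,  q_5=5·7+4=39
a_6=4:  p_6=4·340+61=1421,  q_6=4·39+7=163
a_7=5:  p_7=5·1421+340=7445,  q_7=5·163+39=854
a_8=1:  p_8=1·7445+1421=8866,  q_8=1·854+163=1017
…
a_10=2:  p_10=2·16311+8866=41488,  q_10=2·1871+1017=4759
a_11=1:  p_11=1·41488+16311=57799,  q_11=1·4759+1871=6630
(x₁, y₁) = (57799, 6630);  57799² − 76·6630² = 1 ✓
(57799+6630√76)^2 = 6681448801 + 766414740√76

57799 6630
6681448801 766414740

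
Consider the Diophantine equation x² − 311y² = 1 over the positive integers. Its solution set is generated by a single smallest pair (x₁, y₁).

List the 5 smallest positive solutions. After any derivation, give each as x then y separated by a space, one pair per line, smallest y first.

√311 → a₀=17, period (1,1,1,2,1,…,1,1,34); ℓ=16 even so k=15
k=0  a_k=17  p_k/q_k = 17/1
…
k=4  a_k=2  p_k/q_k = 141/8
…
k=6  a_k=6  p_k/q_k = 1305/74
…
k=12  a_k=2  p_k/q_k = 4565134/258865
k=13  a_k=1  p_k/q_k = 6159373/349266
k=14  a_k=1  p_k/q_k = 10724507/608131
k=15  a_k=1  p_k/q_k = 16883880/957397
→ (16883880, 957397).  Check: 16883880²=285065403854400, 311·957397²=285065403854399, difference 1.
k=2:  x_2 = 16883880·16883880+311·957397·957397 = 570130807708799,  y_2 = 16883880·957397+957397·16883880 = 32329152120720
k=3:  x_3 = 16883880·570130807708799+311·957397·32329152120720 = 19252040283316857636360,  y_3 = 16883880·32329152120720+957397·570130807708799 = 1091683049815963029803
k=4:  x_4 = 16883880·19252040283316857636360+311·957397·1091683049815963029803 = 650098275797375082487964044801,  y_4 = 16883880·1091683049815963029803+957397·19252040283316857636360 = 36863691222253451430108430560
k=5:  x_5 = 16883880·650098275797375082487964044801+311·957397·36863691222253451430108430560 = 21952362553539551163393489436611779400,  y_5 = 16883880·36863691222253451430108430560+957397·650098275797375082487964044801 = 1244804277907160115380508441163715797

16883880 957397
570130807708799 32329152120720
19252040283316857636360 1091683049815963029803
650098275797375082487964044801 36863691222253451430108430560
21952362553539551163393489436611779400 1244804277907160115380508441163715797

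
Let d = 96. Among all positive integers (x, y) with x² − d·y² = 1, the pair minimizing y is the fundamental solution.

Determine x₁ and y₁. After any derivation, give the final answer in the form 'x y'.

49 5

√96 = [9; 1,3,1,18, …], period ℓ=4 (even) → k=3
i=0: a=9 ⇒ p=9, q=1
…
i=2: a=3 ⇒ p=39, q=4
i=3: a=1 ⇒ p=49, q=5
(x₁, y₁) = (49, 5);  49² − 96·5² = 1 ✓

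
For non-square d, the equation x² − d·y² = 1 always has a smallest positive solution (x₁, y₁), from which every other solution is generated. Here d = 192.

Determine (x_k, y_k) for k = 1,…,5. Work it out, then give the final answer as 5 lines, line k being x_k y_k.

√192 → a₀=13, period (1,5,1,26); ℓ=4 even so k=3
step 0: (13, 1)  from 13·(1,0) + (0,1)
step 1: (14, 1)  from 1·(13,1) + (1,0)
step 2: (83, 6)  from 5·(14,1) + (13,1)
step 3: (97, 7)  from 1·(83,6) + (14,1)
(x₁, y₁) = (97, 7);  97² − 192·7² = 1 ✓
(x_2, y_2) = (97·97 + 192·7·7, 97·7 + 7·97) = (18817, 1358)
(x_3, y_3) = (97·18817 + 192·7·1358, 97·1358 + 7·18817) = (3650401, 263445)
(x_4, y_4) = (97·3650401 + 192·7·263445, 97·263445 + 7·3650401) = (708158977, 51106972)
(x_5, y_5) = (97·708158977 + 192·7·51106972, 97·51106972 + 7·708158977) = (137379191137, 9914489123)

97 7
18817 1358
3650401 263445
708158977 51106972
137379191137 9914489123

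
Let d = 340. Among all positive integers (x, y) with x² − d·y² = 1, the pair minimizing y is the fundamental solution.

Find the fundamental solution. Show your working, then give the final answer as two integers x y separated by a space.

√340 = [18; 2,3,1,1,1,…,3,2,36, …], period ℓ=14 (even) → k=13
step 0: (18, 1)  from 18·(1,0) + (0,1)
step 1: (37, 2)  from 2·(18,1) + (1,0)
step 2: (129, 7)  from 3·(37,2) + (18,1)
step 3: (166, 9)  from 1·(129,7) + (37,2)
step 4: (295, 16)  from 1·(166,9) + (129,7)
step 5: (461, 25)  from 1·(295,16) + (166,9)
step 6: (756, 41)  from 1·(461,25) + (295,16)
step 7: (6509, 353)  from 8·(756,41) + (461,25)
…
step 9: (13774, 747)  from 1·(7265,394) + (6509,353)
step 10: (21039, 1141)  from 1·(13774,747) + (7265,394)
step 11: (34813, 1888)  from 1·(21039,1141) + (13774,747)
step 12: (125478, 6805)  from 3·(34813,1888) + (21039,1141)
step 13: (285769, 15498)  from 2·(125478,6805) + (34813,1888)
→ (285769, 15498).  Check: 285769²=81663921361, 340·15498²=81663921360, difference 1.

285769 15498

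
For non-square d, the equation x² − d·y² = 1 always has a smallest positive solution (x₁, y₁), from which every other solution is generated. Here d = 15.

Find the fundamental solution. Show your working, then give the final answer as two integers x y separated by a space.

4 1

√15 → a₀=3, period (1,6); ℓ=2 even so k=1
i=0: a=3 ⇒ p=3, q=1
i=1: a=1 ⇒ p=4, q=1
fundamental: x₁=4, y₁=1  (since 16 − 15·1 = 1)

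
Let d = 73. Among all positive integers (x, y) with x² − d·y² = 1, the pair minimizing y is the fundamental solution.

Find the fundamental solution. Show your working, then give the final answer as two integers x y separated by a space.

2281249 267000

d=73: √d = [8; 1,1,5,5,1,1,16] (ℓ=7, odd), read p_13/q_13
a_0=8:  p_0=8·1+0=8,  q_0=8·0+1=1
…
a_2=1:  p_2=1·9+8=17,  q_2=1·1+1=2
…
a_6=1:  p_6=1·581+487=1068,  q_6=1·68+57=125
…
a_9=1:  p_9=1·18737+17669=36406,  q_9=1·2193+2068=4261
a_10=5:  p_10=5·36406+18737=200767,  q_10=5·4261+2193=23498
…
a_12=1:  p_12=1·1040241+200767=1241008,  q_12=1·121751+23498=145249
a_13=1:  p_13=1·1241008+1040241=2281249,  q_13=1·145249+121751=267000
fundamental: x₁=2281249, y₁=267000  (since 5204097000001 − 73·71289000000 = 1)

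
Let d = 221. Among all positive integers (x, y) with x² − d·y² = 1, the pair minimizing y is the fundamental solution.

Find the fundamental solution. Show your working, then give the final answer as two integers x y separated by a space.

1665 112

[14; 1,6,2,6,1,28] for √221; ℓ=6 ⇒ convergent index 5
i=0: a=14 ⇒ p=14, q=1
…
i=2: a=6 ⇒ p=104, q=7
i=3: a=2 ⇒ p=223, q=15
i=4: a=6 ⇒ p=1442, q=97
i=5: a=1 ⇒ p=1665, q=112
(x₁, y₁) = (1665, 112);  1665² − 221·112² = 1 ✓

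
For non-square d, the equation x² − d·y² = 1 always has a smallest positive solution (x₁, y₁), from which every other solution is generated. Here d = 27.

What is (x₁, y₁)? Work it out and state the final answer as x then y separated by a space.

26 5

d=27: √d = [5; 5,10] (ℓ=2, even), read p_1/q_1
i=0: a=5 ⇒ p=5, q=1
i=1: a=5 ⇒ p=26, q=5
→ (26, 5).  Check: 26²=676, 27·5²=675, difference 1.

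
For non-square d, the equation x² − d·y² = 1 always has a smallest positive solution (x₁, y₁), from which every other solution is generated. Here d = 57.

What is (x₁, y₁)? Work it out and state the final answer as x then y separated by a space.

d=57: √d = [7; 1,1,4,1,1,14] (ℓ=6, even), read p_5/q_5
k=0  a_k=7  p_k/q_k = 7/1
…
k=3  a_k=4  p_k/q_k = 68/9
k=4  a_k=1  p_k/q_k = 83/11
k=5  a_k=1  p_k/q_k = 151/20
(x₁, y₁) = (151, 20);  151² − 57·20² = 1 ✓

151 20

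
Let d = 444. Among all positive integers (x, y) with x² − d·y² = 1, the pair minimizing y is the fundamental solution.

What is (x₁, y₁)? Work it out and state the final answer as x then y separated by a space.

295 14

√444 = [21; 14,42, …], period ℓ=2 (even) → k=1
i=0: a=21 ⇒ p=21, q=1
i=1: a=14 ⇒ p=295, q=14
→ (295, 14).  Check: 295²=87025, 444·14²=87024, difference 1.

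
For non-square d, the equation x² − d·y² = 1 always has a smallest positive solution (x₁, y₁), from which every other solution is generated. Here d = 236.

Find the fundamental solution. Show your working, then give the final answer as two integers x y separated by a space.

561799 36570

d=236: √d = [15; 2,1,3,5,1,6,1,5,3,1,2,30] (ℓ=12, even), read p_11/q_11
k=0  a_k=15  p_k/q_k = 15/1
k=1  a_k=2  p_k/q_k = 31/2
k=2  a_k=1  p_k/q_k = 46/3
…
k=4  a_k=5  p_k/q_k = 891/58
k=5  a_k=1  p_k/q_k = 1060/69
k=6  a_k=6  p_k/q_k = 7251/472
k=7  a_k=1  p_k/q_k = 8311/541
k=8  a_k=5  p_k/q_k = 48806/3177
…
k=10  a_k=1  p_k/q_k = 203535/13249
k=11  a_k=2  p_k/q_k = 561799/36570
(x₁, y₁) = (561799, 36570);  561799² − 236·36570² = 1 ✓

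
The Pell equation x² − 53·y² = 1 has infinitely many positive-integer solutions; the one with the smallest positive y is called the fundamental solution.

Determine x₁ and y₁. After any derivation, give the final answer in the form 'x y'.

d=53: √d = [7; 3,1,1,3,14] (ℓ=5, odd), read p_9/q_9
i=0: a=7 ⇒ p=7, q=1
i=1: a=3 ⇒ p=22, q=3
…
i=3: a=1 ⇒ p=51, q=7
i=4: a=3 ⇒ p=182, q=25
…
i=7: a=1 ⇒ p=10578, q=1453
i=8: a=1 ⇒ p=18557, q=2549
i=9: a=3 ⇒ p=66249, q=9100
(x₁, y₁) = (66249, 9100);  66249² − 53·9100² = 1 ✓

66249 9100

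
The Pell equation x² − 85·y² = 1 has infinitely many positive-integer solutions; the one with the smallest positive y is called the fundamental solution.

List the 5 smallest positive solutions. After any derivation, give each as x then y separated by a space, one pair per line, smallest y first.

√85 → a₀=9, period (4,1,1,4,18); ℓ=5 odd so k=9
i=0: a=9 ⇒ p=9, q=1
i=1: a=4 ⇒ p=37, q=4
…
i=3: a=1 ⇒ p=83, q=9
i=4: a=4 ⇒ p=378, q=41
…
i=8: a=1 ⇒ p=62739, q=6805
i=9: a=4 ⇒ p=285769, q=30996
(x₁, y₁) = (285769, 30996);  285769² − 85·30996² = 1 ✓
(x_2, y_2) = (285769·285769 + 85·30996·30996, 285769·30996 + 30996·285769) = (163327842721, 17715391848)
(x_3, y_3) = (285769·163327842721 + 85·30996·17715391848, 285769·17715391848 + 30996·163327842721) = (93348068572789129, 10125019625991228)
(x_4, y_4) = (285769·93348068572789129 + 85·30996·10125019625991228, 285769·10125019625991228 + 30996·93348068572789129) = (53351968415791425367681, 5786833466982059076816)
(x_5, y_5) = (285769·53351968415791425367681 + 85·30996·5786833466982059076816, 285769·5786833466982059076816 + 30996·53351968415791425367681) = (30492677324331251603220874249, 3307395226041867061019271780)

285769 30996
163327842721 17715391848
93348068572789129 10125019625991228
53351968415791425367681 5786833466982059076816
30492677324331251603220874249 3307395226041867061019271780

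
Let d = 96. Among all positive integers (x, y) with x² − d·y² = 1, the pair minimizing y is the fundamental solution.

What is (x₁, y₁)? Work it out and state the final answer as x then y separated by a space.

√96 → a₀=9, period (1,3,1,18); ℓ=4 even so k=3
a_0=9:  p_0=9·1+0=9,  q_0=9·0+1=1
a_1=1:  p_1=1·9+1=10,  q_1=1·1+0=1
a_2=3:  p_2=3·10+9=39,  q_2=3·1+1=4
a_3=1:  p_3=1·39+10=49,  q_3=1·4+1=5
(x₁, y₁) = (49, 5);  49² − 96·5² = 1 ✓

49 5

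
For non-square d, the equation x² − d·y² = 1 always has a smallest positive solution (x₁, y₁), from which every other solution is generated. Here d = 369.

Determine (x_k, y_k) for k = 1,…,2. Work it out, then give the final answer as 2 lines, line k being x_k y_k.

8396801 437120
141012534067201 7340819306240

√369 = [19; 4,1,3,2,7,4,7,2,3,1,4,38, …], period ℓ=12 (even) → k=11
step 0: (19, 1)  from 19·(1,0) + (0,1)
step 1: (77, 4)  from 4·(19,1) + (1,0)
…
step 3: (365, 19)  from 3·(96,5) + (77,4)
step 4: (826, 43)  from 2·(365,19) + (96,5)
step 5: (6147, 320)  from 7·(826,43) + (365,19)
…
step 8: (393504, 20485)  from 2·(184045,9581) + (25414,1323)
step 9: (1364557, 71036)  from 3·(393504,20485) + (184045,9581)
step 10: (1758061, 91521)  from 1·(1364557,71036) + (393504,20485)
step 11: (8396801, 437120)  from 4·(1758061,91521) + (1364557,71036)
(x₁, y₁) = (8396801, 437120);  8396801² − 369·437120² = 1 ✓
(8396801+437120√369)^2 = 141012534067201 + 7340819306240√369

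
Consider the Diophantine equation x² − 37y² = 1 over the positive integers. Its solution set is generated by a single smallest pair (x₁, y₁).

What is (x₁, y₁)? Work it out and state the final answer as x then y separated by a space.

√37 = [6; 12, …], period ℓ=1 (odd) → k=1
step 0: (6, 1)  from 6·(1,0) + (0,1)
step 1: (73, 12)  from 12·(6,1) + (1,0)
fundamental: x₁=73, y₁=12  (since 5329 − 37·144 = 1)

73 12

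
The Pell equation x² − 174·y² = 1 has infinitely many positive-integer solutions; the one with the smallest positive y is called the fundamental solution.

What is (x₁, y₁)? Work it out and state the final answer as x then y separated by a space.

1451 110

√174 = [13; 5,4,5,26, …], period ℓ=4 (even) → k=3
k=0  a_k=13  p_k/q_k = 13/1
k=1  a_k=5  p_k/q_k = 66/5
k=2  a_k=4  p_k/q_k = 277/21
k=3  a_k=5  p_k/q_k = 1451/110
(x₁, y₁) = (1451, 110);  1451² − 174·110² = 1 ✓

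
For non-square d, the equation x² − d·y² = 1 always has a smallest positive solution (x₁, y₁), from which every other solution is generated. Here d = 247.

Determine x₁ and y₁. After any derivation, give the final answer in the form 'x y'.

√247 = [15; 1,2,1,1,9,1,9,1,1,2,1,30, …], period ℓ=12 (even) → k=11
step 0: (15, 1)  from 15·(1,0) + (0,1)
…
step 2: (47, 3)  from 2·(16,1) + (15,1)
step 3: (63, 4)  from 1·(47,3) + (16,1)
step 4: (110, 7)  from 1·(63,4) + (47,3)
step 5: (1053, 67)  from 9·(110,7) + (63,4)
…
step 10: (61089, 3887)  from 2·(24203,1540) + (12683,807)
step 11: (85292, 5427)  from 1·(61089,3887) + (24203,1540)
fundamental: x₁=85292, y₁=5427  (since 7274725264 − 247·29452329 = 1)

85292 5427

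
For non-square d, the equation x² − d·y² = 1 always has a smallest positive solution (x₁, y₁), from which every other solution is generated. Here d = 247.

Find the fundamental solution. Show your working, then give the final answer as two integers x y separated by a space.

√247 → a₀=15, period (1,2,1,1,9,1,9,1,1,2,1,30); ℓ=12 even so k=11
step 0: (15, 1)  from 15·(1,0) + (0,1)
…
step 4: (110, 7)  from 1·(63,4) + (47,3)
step 5: (1053, 67)  from 9·(110,7) + (63,4)
step 6: (1163, 74)  from 1·(1053,67) + (110,7)
step 7: (11520, 733)  from 9·(1163,74) + (1053,67)
…
step 9: (24203, 1540)  from 1·(12683,807) + (11520,733)
step 10: (61089, 3887)  from 2·(24203,1540) + (12683,807)
step 11: (85292, 5427)  from 1·(61089,3887) + (24203,1540)
→ (85292, 5427).  Check: 85292²=7274725264, 247·5427²=7274725263, difference 1.

85292 5427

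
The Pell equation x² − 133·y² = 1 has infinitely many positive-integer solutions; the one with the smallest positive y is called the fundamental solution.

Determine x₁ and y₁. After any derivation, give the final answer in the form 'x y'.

2588599 224460

d=133: √d = [11; 1,1,7,5,1,…,1,1,22] (ℓ=16, even), read p_15/q_15
a_0=11:  p_0=11·1+0=11,  q_0=11·0+1=1
…
a_2=1:  p_2=1·12+11=23,  q_2=1·1+1=2
a_3=7:  p_3=7·23+12=173,  q_3=7·2+1=15
a_4=5:  p_4=5·173+23=888,  q_4=5·15+2=77
a_5=1:  p_5=1·888+173=1061,  q_5=1·77+15=92
a_6=1:  p_6=1·1061+888=1949,  q_6=1·92+77=169
…
a_8=2:  p_8=2·3010+1949=7969,  q_8=2·261+169=691
…
a_13=7:  p_13=7·168583+29927=1210008,  q_13=7·14618+2595=104921
a_14=1:  p_14=1·1210008+168583=1378591,  q_14=1·104921+14618=119539
a_15=1:  p_15=1·1378591+1210008=2588599,  q_15=1·119539+104921=224460
(x₁, y₁) = (2588599, 224460);  2588599² − 133·224460² = 1 ✓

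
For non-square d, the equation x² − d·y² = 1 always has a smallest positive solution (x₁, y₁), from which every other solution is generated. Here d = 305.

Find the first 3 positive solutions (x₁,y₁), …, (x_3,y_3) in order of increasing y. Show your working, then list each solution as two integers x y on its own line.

489 28
478241 27384
467719209 26781524

√305 = [17; 2,6,2,34, …], period ℓ=4 (even) → k=3
step 0: (17, 1)  from 17·(1,0) + (0,1)
…
step 2: (227, 13)  from 6·(35,2) + (17,1)
step 3: (489, 28)  from 2·(227,13) + (35,2)
fundamental: x₁=489, y₁=28  (since 239121 − 305·784 = 1)
k=2:  x_2 = 489·489+305·28·28 = 478241,  y_2 = 489·28+28·489 = 27384
k=3:  x_3 = 489·478241+305·28·27384 = 467719209,  y_3 = 489·27384+28·478241 = 26781524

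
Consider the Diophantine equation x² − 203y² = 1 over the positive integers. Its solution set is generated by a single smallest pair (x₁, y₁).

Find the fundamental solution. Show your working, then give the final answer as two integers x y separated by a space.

√203 = [14; 4,28, …], period ℓ=2 (even) → k=1
a_0=14:  p_0=14·1+0=14,  q_0=14·0+1=1
a_1=4:  p_1=4·14+1=57,  q_1=4·1+0=4
fundamental: x₁=57, y₁=4  (since 3249 − 203·16 = 1)

57 4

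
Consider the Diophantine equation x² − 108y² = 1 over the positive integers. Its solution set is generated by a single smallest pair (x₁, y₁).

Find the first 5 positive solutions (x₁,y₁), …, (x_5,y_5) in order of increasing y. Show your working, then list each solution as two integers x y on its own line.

1351 130
3650401 351260
9863382151 949104390
26650854921601 2564479710520
72010600134783751 6929223228720650

√108 → a₀=10, period (2,1,1,4,1,1,2,20); ℓ=8 even so k=7
a_0=10:  p_0=10·1+0=10,  q_0=10·0+1=1
a_1=2:  p_1=2·10+1=21,  q_1=2·1+0=2
a_2=1:  p_2=1·21+10=31,  q_2=1·2+1=3
…
a_4=4:  p_4=4·52+31=239,  q_4=4·5+3=23
a_5=1:  p_5=1·239+52=291,  q_5=1·23+5=28
a_6=1:  p_6=1·291+239=530,  q_6=1·28+23=51
a_7=2:  p_7=2·530+291=1351,  q_7=2·51+28=130
fundamental: x₁=1351, y₁=130  (since 1825201 − 108·16900 = 1)
n=2: (1351,130)∘(1351,130) = (1351·1351+108·130·130, 1351·130+130·1351) = (3650401,351260)
n=3: (3650401,351260)∘(1351,130) = (1351·3650401+108·130·351260, 1351·351260+130·3650401) = (9863382151,949104390)
n=4: (9863382151,949104390)∘(1351,130) = (1351·9863382151+108·130·949104390, 1351·949104390+130·9863382151) = (26650854921601,2564479710520)
n=5: (26650854921601,2564479710520)∘(1351,130) = (1351·26650854921601+108·130·2564479710520, 1351·2564479710520+130·26650854921601) = (72010600134783751,6929223228720650)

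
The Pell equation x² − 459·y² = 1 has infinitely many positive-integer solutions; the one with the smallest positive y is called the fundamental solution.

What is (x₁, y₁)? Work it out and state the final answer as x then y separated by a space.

d=459: √d = [21; 2,2,1,4,21,4,1,2,2,42] (ℓ=10, even), read p_9/q_9
a_0=21:  p_0=21·1+0=21,  q_0=21·0+1=1
a_1=2:  p_1=2·21+1=43,  q_1=2·1+0=2
a_2=2:  p_2=2·43+21=107,  q_2=2·2+1=5
a_3=1:  p_3=1·107+43=150,  q_3=1·5+2=7
a_4=4:  p_4=4·150+107=707,  q_4=4·7+5=33
…
a_6=4:  p_6=4·14997+707=60695,  q_6=4·700+33=2833
a_7=1:  p_7=1·60695+14997=75692,  q_7=1·2833+700=3533
a_8=2:  p_8=2·75692+60695=212079,  q_8=2·3533+2833=9899
a_9=2:  p_9=2·212079+75692=499850,  q_9=2·9899+3533=23331
fundamental: x₁=499850, y₁=23331  (since 249850022500 − 459·544335561 = 1)

499850 23331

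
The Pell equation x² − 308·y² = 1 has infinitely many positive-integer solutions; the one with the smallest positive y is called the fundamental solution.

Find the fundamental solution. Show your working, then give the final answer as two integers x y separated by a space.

d=308: √d = [17; 1,1,4,1,1,34] (ℓ=6, even), read p_5/q_5
i=0: a=17 ⇒ p=17, q=1
…
i=2: a=1 ⇒ p=35, q=2
…
i=4: a=1 ⇒ p=193, q=11
i=5: a=1 ⇒ p=351, q=20
→ (351, 20).  Check: 351²=123201, 308·20²=123200, difference 1.

351 20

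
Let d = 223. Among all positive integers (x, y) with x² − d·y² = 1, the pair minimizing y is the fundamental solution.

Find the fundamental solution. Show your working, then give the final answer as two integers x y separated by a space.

[14; 1,13,1,28] for √223; ℓ=4 ⇒ convergent index 3
i=0: a=14 ⇒ p=14, q=1
i=1: a=1 ⇒ p=15, q=1
i=2: a=13 ⇒ p=209, q=14
i=3: a=1 ⇒ p=224, q=15
(x₁, y₁) = (224, 15);  224² − 223·15² = 1 ✓

224 15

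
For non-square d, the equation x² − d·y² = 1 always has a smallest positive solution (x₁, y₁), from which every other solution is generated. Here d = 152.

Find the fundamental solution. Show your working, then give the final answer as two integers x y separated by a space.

37 3

d=152: √d = [12; 3,24] (ℓ=2, even), read p_1/q_1
k=0  a_k=12  p_k/q_k = 12/1
k=1  a_k=3  p_k/q_k = 37/3
→ (37, 3).  Check: 37²=1369, 152·3²=1368, difference 1.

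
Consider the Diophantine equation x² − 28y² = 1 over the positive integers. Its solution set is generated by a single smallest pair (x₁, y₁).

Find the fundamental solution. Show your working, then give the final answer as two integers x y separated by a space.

127 24

[5; 3,2,3,10] for √28; ℓ=4 ⇒ convergent index 3
step 0: (5, 1)  from 5·(1,0) + (0,1)
…
step 2: (37, 7)  from 2·(16,3) + (5,1)
step 3: (127, 24)  from 3·(37,7) + (16,3)
(x₁, y₁) = (127, 24);  127² − 28·24² = 1 ✓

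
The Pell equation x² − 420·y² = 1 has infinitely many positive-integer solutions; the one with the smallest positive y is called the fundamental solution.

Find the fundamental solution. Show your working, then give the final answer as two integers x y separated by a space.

41 2

√420 = [20; 2,40, …], period ℓ=2 (even) → k=1
k=0  a_k=20  p_k/q_k = 20/1
k=1  a_k=2  p_k/q_k = 41/2
fundamental: x₁=41, y₁=2  (since 1681 − 420·4 = 1)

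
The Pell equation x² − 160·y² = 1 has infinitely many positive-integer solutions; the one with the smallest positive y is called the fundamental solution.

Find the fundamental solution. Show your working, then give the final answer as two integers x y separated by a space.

721 57

√160 → a₀=12, period (1,1,1,5,1,1,1,24); ℓ=8 even so k=7
i=0: a=12 ⇒ p=12, q=1
i=1: a=1 ⇒ p=13, q=1
i=2: a=1 ⇒ p=25, q=2
i=3: a=1 ⇒ p=38, q=3
i=4: a=5 ⇒ p=215, q=17
i=5: a=1 ⇒ p=253, q=20
i=6: a=1 ⇒ p=468, q=37
i=7: a=1 ⇒ p=721, q=57
fundamental: x₁=721, y₁=57  (since 519841 − 160·3249 = 1)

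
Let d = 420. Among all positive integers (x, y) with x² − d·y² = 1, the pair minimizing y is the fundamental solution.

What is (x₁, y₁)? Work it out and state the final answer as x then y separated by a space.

41 2

[20; 2,40] for √420; ℓ=2 ⇒ convergent index 1
i=0: a=20 ⇒ p=20, q=1
i=1: a=2 ⇒ p=41, q=2
fundamental: x₁=41, y₁=2  (since 1681 − 420·4 = 1)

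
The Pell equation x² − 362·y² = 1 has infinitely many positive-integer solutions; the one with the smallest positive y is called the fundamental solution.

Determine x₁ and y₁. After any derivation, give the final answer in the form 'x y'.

√362 → a₀=19, period (38); ℓ=1 odd so k=1
i=0: a=19 ⇒ p=19, q=1
i=1: a=38 ⇒ p=723, q=38
→ (723, 38).  Check: 723²=522729, 362·38²=522728, difference 1.

723 38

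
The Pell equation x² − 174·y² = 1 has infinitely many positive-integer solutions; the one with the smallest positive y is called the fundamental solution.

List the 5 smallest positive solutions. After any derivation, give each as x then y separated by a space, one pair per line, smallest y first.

[13; 5,4,5,26] for √174; ℓ=4 ⇒ convergent index 3
a_0=13:  p_0=13·1+0=13,  q_0=13·0+1=1
…
a_2=4:  p_2=4·66+13=277,  q_2=4·5+1=21
a_3=5:  p_3=5·277+66=1451,  q_3=5·21+5=110
→ (1451, 110).  Check: 1451²=2105401, 174·110²=2105400, difference 1.
n=2: (1451,110)∘(1451,110) = (1451·1451+174·110·110, 1451·110+110·1451) = (4210801,319220)
n=3: (4210801,319220)∘(1451,110) = (1451·4210801+174·110·319220, 1451·319220+110·4210801) = (12219743051,926376330)
n=4: (12219743051,926376330)∘(1451,110) = (1451·12219743051+174·110·926376330, 1451·926376330+110·12219743051) = (35461690123201,2688343790440)
n=5: (35461690123201,2688343790440)∘(1451,110) = (1451·35461690123201+174·110·2688343790440, 1451·2688343790440+110·35461690123201) = (102909812517786251,7801572753480550)

1451 110
4210801 319220
12219743051 926376330
35461690123201 2688343790440
102909812517786251 7801572753480550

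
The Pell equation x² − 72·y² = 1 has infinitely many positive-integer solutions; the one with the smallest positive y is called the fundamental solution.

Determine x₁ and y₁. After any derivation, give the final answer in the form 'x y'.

√72 → a₀=8, period (2,16); ℓ=2 even so k=1
k=0  a_k=8  p_k/q_k = 8/1
k=1  a_k=2  p_k/q_k = 17/2
(x₁, y₁) = (17, 2);  17² − 72·2² = 1 ✓

17 2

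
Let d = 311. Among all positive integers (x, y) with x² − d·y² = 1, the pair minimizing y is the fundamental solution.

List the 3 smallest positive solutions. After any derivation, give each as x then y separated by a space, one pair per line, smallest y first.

16883880 957397
570130807708799 32329152120720
19252040283316857636360 1091683049815963029803

√311 = [17; 1,1,1,2,1,…,1,1,34, …], period ℓ=16 (even) → k=15
k=0  a_k=17  p_k/q_k = 17/1
k=1  a_k=1  p_k/q_k = 18/1
k=2  a_k=1  p_k/q_k = 35/2
k=3  a_k=1  p_k/q_k = 53/3
k=4  a_k=2  p_k/q_k = 141/8
k=5  a_k=1  p_k/q_k = 194/11
k=6  a_k=6  p_k/q_k = 1305/74
k=7  a_k=3  p_k/q_k = 4109/233
k=8  a_k=17  p_k/q_k = 71158/4035
…
k=11  a_k=1  p_k/q_k = 1594239/90401
k=12  a_k=2  p_k/q_k = 4565134/258865
k=13  a_k=1  p_k/q_k = 6159373/349266
k=14  a_k=1  p_k/q_k = 10724507/608131
k=15  a_k=1  p_k/q_k = 16883880/957397
→ (16883880, 957397).  Check: 16883880²=285065403854400, 311·957397²=285065403854399, difference 1.
n=2: (16883880,957397)∘(16883880,957397) = (16883880·16883880+311·957397·957397, 16883880·957397+957397·16883880) = (570130807708799,32329152120720)
n=3: (570130807708799,32329152120720)∘(16883880,957397) = (16883880·570130807708799+311·957397·32329152120720, 16883880·32329152120720+957397·570130807708799) = (19252040283316857636360,1091683049815963029803)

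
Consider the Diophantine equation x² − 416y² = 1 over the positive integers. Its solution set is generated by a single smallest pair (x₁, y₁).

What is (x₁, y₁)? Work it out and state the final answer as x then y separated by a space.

d=416: √d = [20; 2,1,1,9,1,1,2,40] (ℓ=8, even), read p_7/q_7
i=0: a=20 ⇒ p=20, q=1
i=1: a=2 ⇒ p=41, q=2
i=2: a=1 ⇒ p=61, q=3
i=3: a=1 ⇒ p=102, q=5
…
i=6: a=1 ⇒ p=2060, q=101
i=7: a=2 ⇒ p=5201, q=255
→ (5201, 255).  Check: 5201²=27050401, 416·255²=27050400, difference 1.

5201 255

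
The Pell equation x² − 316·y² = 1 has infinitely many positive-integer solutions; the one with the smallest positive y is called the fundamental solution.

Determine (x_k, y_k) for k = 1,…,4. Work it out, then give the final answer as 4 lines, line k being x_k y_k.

d=316: √d = [17; 1,3,2,8,2,3,1,34] (ℓ=8, even), read p_7/q_7
step 0: (17, 1)  from 17·(1,0) + (0,1)
step 1: (18, 1)  from 1·(17,1) + (1,0)
step 2: (71, 4)  from 3·(18,1) + (17,1)
…
step 5: (2862, 161)  from 2·(1351,76) + (160,9)
step 6: (9937, 559)  from 3·(2862,161) + (1351,76)
step 7: (12799, 720)  from 1·(9937,559) + (2862,161)
→ (12799, 720).  Check: 12799²=163814401, 316·720²=163814400, difference 1.
n=2: (12799,720)∘(12799,720) = (12799·12799+316·720·720, 12799·720+720·12799) = (327628801,18430560)
n=3: (327628801,18430560)∘(12799,720) = (12799·327628801+316·720·18430560, 12799·18430560+720·327628801) = (8386642035199,471785474160)
n=4: (8386642035199,471785474160)∘(12799,720) = (12799·8386642035199+316·720·471785474160, 12799·471785474160+720·8386642035199) = (214681262489395201,12076764549117120)

12799 720
327628801 18430560
8386642035199 471785474160
214681262489395201 12076764549117120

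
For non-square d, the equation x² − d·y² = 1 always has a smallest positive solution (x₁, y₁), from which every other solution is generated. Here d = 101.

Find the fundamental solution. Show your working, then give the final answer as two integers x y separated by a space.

201 20

√101 = [10; 20, …], period ℓ=1 (odd) → k=1
i=0: a=10 ⇒ p=10, q=1
i=1: a=20 ⇒ p=201, q=20
→ (201, 20).  Check: 201²=40401, 101·20²=40400, difference 1.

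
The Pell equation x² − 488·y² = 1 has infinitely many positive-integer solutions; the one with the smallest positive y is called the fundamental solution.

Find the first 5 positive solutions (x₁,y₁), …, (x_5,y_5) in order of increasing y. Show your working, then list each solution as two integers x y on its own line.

243 11
118097 5346
57394899 2598145
27893802817 1262693124
13556330774163 613666260119

√488 = [22; 11,44, …], period ℓ=2 (even) → k=1
a_0=22:  p_0=22·1+0=22,  q_0=22·0+1=1
a_1=11:  p_1=11·22+1=243,  q_1=11·1+0=11
(x₁, y₁) = (243, 11);  243² − 488·11² = 1 ✓
(x_2, y_2) = (243·243 + 488·11·11, 243·11 + 11·243) = (118097, 5346)
(x_3, y_3) = (243·118097 + 488·11·5346, 243·5346 + 11·118097) = (57394899, 2598145)
(x_4, y_4) = (243·57394899 + 488·11·2598145, 243·2598145 + 11·57394899) = (27893802817, 1262693124)
(x_5, y_5) = (243·27893802817 + 488·11·1262693124, 243·1262693124 + 11·27893802817) = (13556330774163, 613666260119)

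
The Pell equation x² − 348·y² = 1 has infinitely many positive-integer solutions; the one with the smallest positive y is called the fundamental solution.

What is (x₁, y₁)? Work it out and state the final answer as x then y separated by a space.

1567 84

√348 = [18; 1,1,1,8,1,1,1,36, …], period ℓ=8 (even) → k=7
step 0: (18, 1)  from 18·(1,0) + (0,1)
step 1: (19, 1)  from 1·(18,1) + (1,0)
…
step 6: (1026, 55)  from 1·(541,29) + (485,26)
step 7: (1567, 84)  from 1·(1026,55) + (541,29)
fundamental: x₁=1567, y₁=84  (since 2455489 − 348·7056 = 1)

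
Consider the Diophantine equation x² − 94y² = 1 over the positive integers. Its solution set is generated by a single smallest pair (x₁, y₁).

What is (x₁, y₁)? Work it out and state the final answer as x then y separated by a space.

d=94: √d = [9; 1,2,3,1,1,…,2,1,18] (ℓ=16, even), read p_15/q_15
i=0: a=9 ⇒ p=9, q=1
i=1: a=1 ⇒ p=10, q=1
…
i=3: a=3 ⇒ p=97, q=10
…
i=8: a=8 ⇒ p=12953, q=1336
…
i=14: a=2 ⇒ p=1490361, q=153719
i=15: a=1 ⇒ p=2143295, q=221064
(x₁, y₁) = (2143295, 221064);  2143295² − 94·221064² = 1 ✓

2143295 221064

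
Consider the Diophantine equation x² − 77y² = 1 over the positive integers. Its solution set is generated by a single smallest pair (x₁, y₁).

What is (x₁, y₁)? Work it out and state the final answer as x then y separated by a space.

d=77: √d = [8; 1,3,2,3,1,16] (ℓ=6, even), read p_5/q_5
step 0: (8, 1)  from 8·(1,0) + (0,1)
step 1: (9, 1)  from 1·(8,1) + (1,0)
step 2: (35, 4)  from 3·(9,1) + (8,1)
step 3: (79, 9)  from 2·(35,4) + (9,1)
step 4: (272, 31)  from 3·(79,9) + (35,4)
step 5: (351, 40)  from 1·(272,31) + (79,9)
→ (351, 40).  Check: 351²=123201, 77·40²=123200, difference 1.

351 40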